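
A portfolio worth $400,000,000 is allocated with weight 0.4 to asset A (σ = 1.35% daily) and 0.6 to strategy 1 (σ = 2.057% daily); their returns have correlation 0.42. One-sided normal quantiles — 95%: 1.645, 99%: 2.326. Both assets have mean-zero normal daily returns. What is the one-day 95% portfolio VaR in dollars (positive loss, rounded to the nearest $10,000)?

$10,140,000

σ_p² = 0.4²·1.35² + 0.6²·2.057² + 2·0.42·0.4·0.6·1.35·2.057 = 2.3747 (%²).
σ_p = √2.3747 = 1.541%.
VaR = 1.645 × 1.541% = 2.535%; on $400,000,000 that is $10,140,000.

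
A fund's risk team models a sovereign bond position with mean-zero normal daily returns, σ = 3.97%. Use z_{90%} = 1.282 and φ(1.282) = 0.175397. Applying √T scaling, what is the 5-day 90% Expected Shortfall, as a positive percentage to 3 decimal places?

σ_{5d} = 3.97% × √5 = 8.877%.
ES multiplier = φ(z)/(1−α) = 0.175397/0.1 = 1.754.
ES = 8.877% × 1.754 = 15.570%.

15.570%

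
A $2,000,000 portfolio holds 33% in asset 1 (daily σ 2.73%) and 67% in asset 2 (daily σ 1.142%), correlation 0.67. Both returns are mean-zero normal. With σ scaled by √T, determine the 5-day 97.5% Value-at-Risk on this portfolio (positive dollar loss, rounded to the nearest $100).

σ_p = √(0.33²·2.73² + 0.67²·1.142² + 2·0.67·0.33·0.67·2.73·1.142) = 1.523%.
σ_{5d} = 1.523% × √5 = 3.406%.
z(97.5%) = 1.960.
VaR = 1.960 × 3.406% = 6.676%; on $2,000,000 that is $133,520.

$133,500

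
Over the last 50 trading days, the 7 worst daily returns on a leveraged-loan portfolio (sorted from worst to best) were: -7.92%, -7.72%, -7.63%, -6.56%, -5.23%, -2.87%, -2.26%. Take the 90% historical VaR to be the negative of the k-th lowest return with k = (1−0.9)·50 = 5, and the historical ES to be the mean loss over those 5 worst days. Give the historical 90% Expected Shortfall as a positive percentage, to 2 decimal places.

The 5 worst returns sum to -35.06%.
ES = −(-35.06%) / 5 = 7.012% ≈ 7.01%.

7.01%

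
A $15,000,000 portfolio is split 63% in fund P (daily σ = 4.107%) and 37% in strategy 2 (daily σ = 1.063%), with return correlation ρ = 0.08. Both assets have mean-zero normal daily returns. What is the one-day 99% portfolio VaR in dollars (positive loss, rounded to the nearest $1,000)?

$924,000

σ_p² = 0.63²·4.107² + 0.37²·1.063² + 2·0.08·0.63·0.37·4.107·1.063 = 7.0122 (%²).
σ_p = √7.0122 = 2.648%.
At 99%, z = 2.326.
VaR = 2.326 × 2.648% = 6.159%; on $15,000,000 that is $923,850.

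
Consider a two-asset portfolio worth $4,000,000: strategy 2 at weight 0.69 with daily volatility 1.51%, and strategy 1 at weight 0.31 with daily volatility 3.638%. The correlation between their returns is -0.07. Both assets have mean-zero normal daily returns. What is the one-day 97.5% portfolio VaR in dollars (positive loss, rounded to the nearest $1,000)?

$116,000

σ_p² = 0.69²·1.51² + 0.31²·3.638² + 2·-0.07·0.69·0.31·1.51·3.638 = 2.1929 (%²).
σ_p = √2.1929 = 1.481%.
At 97.5%, z = 1.960.
VaR = 1.960 × 1.481% = 2.903%; on $4,000,000 that is $116,120.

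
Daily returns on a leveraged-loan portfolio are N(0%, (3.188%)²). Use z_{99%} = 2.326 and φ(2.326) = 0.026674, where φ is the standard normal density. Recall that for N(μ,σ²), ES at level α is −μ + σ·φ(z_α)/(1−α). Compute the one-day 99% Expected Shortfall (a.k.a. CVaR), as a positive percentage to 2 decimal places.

8.50%

Tail multiplier: φ(z)/(1−α) = 0.026674 / 0.01 = 2.667.
ES = 3.188% × 2.667 = 8.502%.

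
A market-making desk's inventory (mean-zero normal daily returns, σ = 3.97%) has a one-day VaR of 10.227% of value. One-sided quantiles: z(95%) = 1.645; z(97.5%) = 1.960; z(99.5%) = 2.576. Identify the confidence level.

Implied z = VaR/σ = 10.227 / 3.97 = 2.576.
This matches z(99.5%) = 2.576.

99.5%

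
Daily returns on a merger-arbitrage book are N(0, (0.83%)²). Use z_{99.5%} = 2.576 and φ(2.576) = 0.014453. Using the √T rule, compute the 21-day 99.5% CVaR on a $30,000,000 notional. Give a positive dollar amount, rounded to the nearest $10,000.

$3,300,000

σ_{21d} = 0.83% × √21 = 3.804%.
ES multiplier = φ(z)/(1−α) = 0.014453/0.005 = 2.891.
ES = 3.804% × 2.891 = 10.997%; on $30,000,000: $3,299,100.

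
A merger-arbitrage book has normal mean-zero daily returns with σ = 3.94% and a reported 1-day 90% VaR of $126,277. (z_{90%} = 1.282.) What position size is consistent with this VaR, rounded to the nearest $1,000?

$2,500,000

VaR as a fraction of value: z·σ = 1.282 × 3.94% = 5.05108%.
Position = $126,277 / 0.0505108 = $2,500,000.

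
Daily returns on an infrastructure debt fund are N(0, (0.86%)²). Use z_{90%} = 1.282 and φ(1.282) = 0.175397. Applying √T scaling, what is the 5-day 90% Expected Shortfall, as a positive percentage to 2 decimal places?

3.37%

σ_{5d} = 0.86% × √5 = 1.923%.
ES multiplier = φ(z)/(1−α) = 0.175397/0.1 = 1.754.
ES = 1.923% × 1.754 = 3.373%.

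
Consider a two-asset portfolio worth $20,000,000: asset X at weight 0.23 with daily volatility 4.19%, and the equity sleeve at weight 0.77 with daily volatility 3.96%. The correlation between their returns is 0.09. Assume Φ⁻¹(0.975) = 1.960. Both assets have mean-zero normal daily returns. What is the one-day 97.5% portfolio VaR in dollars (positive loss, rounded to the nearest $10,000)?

σ_p² = 0.23²·4.19² + 0.77²·3.96² + 2·0.09·0.23·0.77·4.19·3.96 = 10.7553 (%²).
σ_p = √10.7553 = 3.280%.
VaR = 1.960 × 3.280% = 6.429%; on $20,000,000 that is $1,285,800.

$1,290,000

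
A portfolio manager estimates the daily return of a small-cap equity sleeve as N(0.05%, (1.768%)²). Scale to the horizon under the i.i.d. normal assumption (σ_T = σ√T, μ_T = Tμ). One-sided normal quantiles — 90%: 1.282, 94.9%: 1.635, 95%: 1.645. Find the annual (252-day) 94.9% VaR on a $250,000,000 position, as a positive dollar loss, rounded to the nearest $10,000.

$83,220,000

σ_{252d} = 1.768% × √252 = 28.066%; μ_{252d} = 252 × 0.05% = 12.600%.
VaR = −(12.600%) + 1.635 × 28.066% = 33.288%.
On $250,000,000: 0.33288 × $250,000,000 = $83,220,000.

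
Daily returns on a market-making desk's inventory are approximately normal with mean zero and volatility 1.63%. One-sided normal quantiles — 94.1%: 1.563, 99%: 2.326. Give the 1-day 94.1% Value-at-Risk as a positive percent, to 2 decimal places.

2.55%

VaR = z·σ = 1.563 × 1.63% = 2.548%.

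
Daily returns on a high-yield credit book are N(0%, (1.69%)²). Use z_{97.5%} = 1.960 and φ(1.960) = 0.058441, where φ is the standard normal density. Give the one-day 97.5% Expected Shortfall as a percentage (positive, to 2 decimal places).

3.95%

Tail multiplier: φ(z)/(1−α) = 0.058441 / 0.025 = 2.338.
ES = 1.69% × 2.338 = 3.951%.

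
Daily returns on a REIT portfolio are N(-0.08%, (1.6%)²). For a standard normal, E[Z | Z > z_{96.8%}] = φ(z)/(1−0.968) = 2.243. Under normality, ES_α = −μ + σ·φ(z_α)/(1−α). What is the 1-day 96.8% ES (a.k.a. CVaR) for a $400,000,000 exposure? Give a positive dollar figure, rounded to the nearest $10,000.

$14,680,000

ES = −(-0.08%) + 1.6% × 2.243 = 3.669%.
On $400,000,000: 0.03669 × $400,000,000 = $14,676,000.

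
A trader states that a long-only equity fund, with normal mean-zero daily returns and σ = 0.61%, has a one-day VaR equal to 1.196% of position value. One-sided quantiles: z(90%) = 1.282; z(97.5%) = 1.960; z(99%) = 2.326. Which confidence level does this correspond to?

Implied z = VaR/σ = 1.196 / 0.61 = 1.961.
This matches z(97.5%) = 1.960.

97.5%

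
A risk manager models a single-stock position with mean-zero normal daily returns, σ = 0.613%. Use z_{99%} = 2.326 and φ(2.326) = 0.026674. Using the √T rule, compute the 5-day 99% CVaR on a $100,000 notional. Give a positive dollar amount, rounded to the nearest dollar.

$3,656

σ_{5d} = 0.613% × √5 = 1.371%.
ES multiplier = φ(z)/(1−α) = 0.026674/0.01 = 2.667.
ES = 1.371% × 2.667 = 3.656%; on $100,000: $3,656.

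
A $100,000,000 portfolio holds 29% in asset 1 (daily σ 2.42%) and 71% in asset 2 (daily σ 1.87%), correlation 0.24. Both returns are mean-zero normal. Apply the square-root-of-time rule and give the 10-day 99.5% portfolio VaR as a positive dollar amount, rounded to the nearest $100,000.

σ_p = √(0.29²·2.42² + 0.71²·1.87² + 2·0.24·0.29·0.71·2.42·1.87) = 1.644%.
σ_{10d} = 1.644% × √10 = 5.199%.
z(99.5%) = 2.576.
VaR = 2.576 × 5.199% = 13.393%; on $100,000,000 that is $13,393,000.

$13,400,000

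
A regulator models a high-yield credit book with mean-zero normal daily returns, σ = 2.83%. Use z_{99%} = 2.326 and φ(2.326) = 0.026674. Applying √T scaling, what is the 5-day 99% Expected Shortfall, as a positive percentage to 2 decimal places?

σ_{5d} = 2.83% × √5 = 6.328%.
ES multiplier = φ(z)/(1−α) = 0.026674/0.01 = 2.667.
ES = 6.328% × 2.667 = 16.877%.

16.88%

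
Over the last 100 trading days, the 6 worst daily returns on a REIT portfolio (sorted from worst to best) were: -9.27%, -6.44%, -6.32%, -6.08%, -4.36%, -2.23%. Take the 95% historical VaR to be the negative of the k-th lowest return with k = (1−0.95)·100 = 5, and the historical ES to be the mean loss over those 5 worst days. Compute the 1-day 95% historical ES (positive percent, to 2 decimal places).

The 5 worst returns sum to -32.47%.
ES = −(-32.47%) / 5 = 6.494% ≈ 6.49%.

6.49%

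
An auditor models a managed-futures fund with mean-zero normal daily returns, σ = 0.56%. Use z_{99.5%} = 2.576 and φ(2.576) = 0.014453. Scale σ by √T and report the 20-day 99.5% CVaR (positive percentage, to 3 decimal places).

σ_{20d} = 0.56% × √20 = 2.504%.
ES multiplier = φ(z)/(1−α) = 0.014453/0.005 = 2.891.
ES = 2.504% × 2.891 = 7.239%.

7.239%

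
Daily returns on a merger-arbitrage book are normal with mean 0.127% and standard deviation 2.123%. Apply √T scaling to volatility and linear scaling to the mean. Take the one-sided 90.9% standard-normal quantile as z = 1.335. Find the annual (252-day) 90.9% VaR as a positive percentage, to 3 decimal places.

12.988%

σ_{252d} = 2.123% × √252 = 33.702%; μ_{252d} = 252 × 0.127% = 32.004%.
VaR = −(32.004%) + 1.335 × 33.702% = 12.988%.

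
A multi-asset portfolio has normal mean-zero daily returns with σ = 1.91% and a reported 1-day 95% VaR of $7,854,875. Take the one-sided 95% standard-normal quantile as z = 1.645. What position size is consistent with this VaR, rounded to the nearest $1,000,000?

$250,000,000

VaR as a fraction of value: z·σ = 1.645 × 1.91% = 3.14195%.
Position = $7,854,875 / 0.0314195 = $250,000,000.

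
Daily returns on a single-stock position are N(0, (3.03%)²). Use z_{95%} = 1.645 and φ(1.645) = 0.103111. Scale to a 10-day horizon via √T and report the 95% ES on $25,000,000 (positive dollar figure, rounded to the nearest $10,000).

$4,940,000

σ_{10d} = 3.03% × √10 = 9.582%.
ES multiplier = φ(z)/(1−α) = 0.103111/0.05 = 2.062.
ES = 9.582% × 2.062 = 19.758%; on $25,000,000: $4,939,500.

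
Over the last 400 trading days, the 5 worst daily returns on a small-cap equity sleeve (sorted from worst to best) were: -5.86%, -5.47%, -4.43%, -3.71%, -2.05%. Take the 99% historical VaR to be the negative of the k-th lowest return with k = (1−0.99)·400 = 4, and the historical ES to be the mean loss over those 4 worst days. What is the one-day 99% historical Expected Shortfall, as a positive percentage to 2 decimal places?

The 4 worst returns sum to -19.47%.
ES = −(-19.47%) / 4 = 4.8675% ≈ 4.87%.

4.87%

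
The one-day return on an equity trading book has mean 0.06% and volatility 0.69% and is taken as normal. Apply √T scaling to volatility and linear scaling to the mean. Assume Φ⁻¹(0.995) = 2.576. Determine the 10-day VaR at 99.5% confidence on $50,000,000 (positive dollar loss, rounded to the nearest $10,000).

σ_{10d} = 0.69% × √10 = 2.182%; μ_{10d} = 10 × 0.06% = 0.600%.
VaR = −(0.600%) + 2.576 × 2.182% = 5.021%.
On $50,000,000: 0.05021 × $50,000,000 = $2,510,500.

$2,510,000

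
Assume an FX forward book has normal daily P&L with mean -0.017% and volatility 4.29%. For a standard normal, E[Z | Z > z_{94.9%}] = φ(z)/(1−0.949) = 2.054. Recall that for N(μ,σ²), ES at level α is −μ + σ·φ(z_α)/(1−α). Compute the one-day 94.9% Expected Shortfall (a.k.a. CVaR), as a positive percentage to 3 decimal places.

8.829%

ES = −(-0.017%) + 4.29% × 2.054 = 8.829%.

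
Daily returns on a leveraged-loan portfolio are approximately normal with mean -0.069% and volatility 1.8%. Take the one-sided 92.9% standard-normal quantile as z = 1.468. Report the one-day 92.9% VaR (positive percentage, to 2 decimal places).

2.71%

VaR = −μ + z·σ = −(-0.069%) + 1.468 × 1.8% = 2.711%.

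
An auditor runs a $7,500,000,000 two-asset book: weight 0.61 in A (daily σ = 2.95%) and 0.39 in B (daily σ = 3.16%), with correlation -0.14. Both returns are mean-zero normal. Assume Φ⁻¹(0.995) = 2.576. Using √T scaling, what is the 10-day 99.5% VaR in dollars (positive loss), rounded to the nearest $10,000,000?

σ_p = √(0.61²·2.95² + 0.39²·3.16² + 2·-0.14·0.61·0.39·2.95·3.16) = 2.034%.
σ_{10d} = 2.034% × √10 = 6.432%.
VaR = 2.576 × 6.432% = 16.569%; on $7,500,000,000 that is $1,242,675,000.

$1,240,000,000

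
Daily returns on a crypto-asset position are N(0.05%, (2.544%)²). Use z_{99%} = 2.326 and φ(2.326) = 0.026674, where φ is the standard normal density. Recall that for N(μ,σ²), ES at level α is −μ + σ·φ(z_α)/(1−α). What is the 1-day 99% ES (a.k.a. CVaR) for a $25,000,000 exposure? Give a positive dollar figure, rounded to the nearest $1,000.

$1,684,000

Tail multiplier: φ(z)/(1−α) = 0.026674 / 0.01 = 2.667.
ES = −(0.05%) + 2.544% × 2.667 = 6.735%.
On $25,000,000: 0.06735 × $25,000,000 = $1,683,750.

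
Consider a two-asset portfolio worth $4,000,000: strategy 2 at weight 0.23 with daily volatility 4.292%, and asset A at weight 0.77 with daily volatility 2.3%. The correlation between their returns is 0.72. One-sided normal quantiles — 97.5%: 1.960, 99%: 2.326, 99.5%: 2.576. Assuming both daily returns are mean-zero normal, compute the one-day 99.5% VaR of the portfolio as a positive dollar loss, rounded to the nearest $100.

σ_p² = 0.23²·4.292² + 0.77²·2.3² + 2·0.72·0.23·0.77·4.292·2.3 = 6.6284 (%²).
σ_p = √6.6284 = 2.575%.
VaR = 2.576 × 2.575% = 6.633%; on $4,000,000 that is $265,320.

$265,300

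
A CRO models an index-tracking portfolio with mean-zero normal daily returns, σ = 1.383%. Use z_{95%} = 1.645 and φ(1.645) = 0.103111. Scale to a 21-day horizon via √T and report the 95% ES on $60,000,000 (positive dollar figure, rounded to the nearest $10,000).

σ_{21d} = 1.383% × √21 = 6.338%.
ES multiplier = φ(z)/(1−α) = 0.103111/0.05 = 2.062.
ES = 6.338% × 2.062 = 13.069%; on $60,000,000: $7,841,400.

$7,840,000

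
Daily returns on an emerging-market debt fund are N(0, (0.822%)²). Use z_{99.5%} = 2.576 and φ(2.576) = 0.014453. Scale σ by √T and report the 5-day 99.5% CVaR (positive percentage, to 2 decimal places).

σ_{5d} = 0.822% × √5 = 1.838%.
ES multiplier = φ(z)/(1−α) = 0.014453/0.005 = 2.891.
ES = 1.838% × 2.891 = 5.314%.

5.31%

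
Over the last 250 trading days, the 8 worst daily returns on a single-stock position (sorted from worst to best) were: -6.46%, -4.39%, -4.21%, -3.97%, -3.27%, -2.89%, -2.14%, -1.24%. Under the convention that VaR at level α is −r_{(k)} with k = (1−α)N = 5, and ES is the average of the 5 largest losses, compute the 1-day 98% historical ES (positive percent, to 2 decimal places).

The 5 worst returns sum to -22.30%.
ES = −(-22.30%) / 5 = 4.46%.

4.46%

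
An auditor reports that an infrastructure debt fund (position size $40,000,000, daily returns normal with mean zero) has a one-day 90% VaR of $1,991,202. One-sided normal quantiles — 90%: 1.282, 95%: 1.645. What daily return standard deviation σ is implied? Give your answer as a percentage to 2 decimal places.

3.88%

VaR as a fraction: $1,991,202 / $40,000,000 = 4.978%.
σ = VaR / z = 4.978% / 1.282 = 3.883%.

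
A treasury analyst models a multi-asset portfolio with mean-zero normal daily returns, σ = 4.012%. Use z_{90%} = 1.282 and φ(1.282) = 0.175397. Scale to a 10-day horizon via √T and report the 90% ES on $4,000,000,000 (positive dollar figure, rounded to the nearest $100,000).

σ_{10d} = 4.012% × √10 = 12.687%.
ES multiplier = φ(z)/(1−α) = 0.175397/0.1 = 1.754.
ES = 12.687% × 1.754 = 22.253%; on $4,000,000,000: $890,120,000.

$890,100,000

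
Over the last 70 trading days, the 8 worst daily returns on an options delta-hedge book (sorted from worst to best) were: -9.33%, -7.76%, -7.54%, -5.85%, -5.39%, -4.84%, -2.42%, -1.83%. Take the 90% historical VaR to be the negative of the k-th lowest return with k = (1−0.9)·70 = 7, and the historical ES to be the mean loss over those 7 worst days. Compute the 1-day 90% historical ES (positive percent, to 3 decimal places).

6.161%

The 7 worst returns sum to -43.13%.
ES = −(-43.13%) / 7 = 6.1614…% ≈ 6.161%.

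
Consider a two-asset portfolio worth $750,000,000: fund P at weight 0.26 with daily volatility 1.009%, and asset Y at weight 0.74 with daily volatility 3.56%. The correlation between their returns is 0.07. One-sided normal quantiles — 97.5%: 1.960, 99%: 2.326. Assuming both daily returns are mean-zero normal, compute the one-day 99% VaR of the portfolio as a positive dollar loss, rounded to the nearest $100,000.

σ_p² = 0.26²·1.009² + 0.74²·3.56² + 2·0.07·0.26·0.74·1.009·3.56 = 7.1056 (%²).
σ_p = √7.1056 = 2.666%.
VaR = 2.326 × 2.666% = 6.201%; on $750,000,000 that is $46,507,500.

$46,500,000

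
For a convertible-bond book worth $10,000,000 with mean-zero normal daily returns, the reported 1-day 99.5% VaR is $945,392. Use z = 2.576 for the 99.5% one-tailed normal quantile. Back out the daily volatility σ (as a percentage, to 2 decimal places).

3.67%

VaR as a fraction: $945,392 / $10,000,000 = 9.454%.
σ = VaR / z = 9.454% / 2.576 = 3.670%.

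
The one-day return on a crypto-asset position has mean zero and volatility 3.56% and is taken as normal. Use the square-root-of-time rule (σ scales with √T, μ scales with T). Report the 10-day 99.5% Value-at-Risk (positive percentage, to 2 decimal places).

At 99.5%, z = 2.576.
σ_{10d} = 3.56% × √10 = 11.258%.
VaR = 2.576 × 11.258% = 29.001%.

29.00%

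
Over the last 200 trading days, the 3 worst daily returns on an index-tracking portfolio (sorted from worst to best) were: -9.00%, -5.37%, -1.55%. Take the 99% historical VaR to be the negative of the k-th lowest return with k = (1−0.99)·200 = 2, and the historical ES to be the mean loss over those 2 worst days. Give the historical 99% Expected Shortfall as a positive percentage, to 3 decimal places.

7.185%

The 2 worst returns sum to -14.37%.
ES = −(-14.37%) / 2 = 7.185%.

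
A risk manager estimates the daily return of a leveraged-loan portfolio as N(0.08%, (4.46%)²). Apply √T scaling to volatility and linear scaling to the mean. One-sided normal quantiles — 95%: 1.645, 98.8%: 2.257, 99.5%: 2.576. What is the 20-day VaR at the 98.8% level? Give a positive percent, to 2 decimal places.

σ_{20d} = 4.46% × √20 = 19.946%; μ_{20d} = 20 × 0.08% = 1.600%.
VaR = −(1.600%) + 2.257 × 19.946% = 43.418%.

43.42%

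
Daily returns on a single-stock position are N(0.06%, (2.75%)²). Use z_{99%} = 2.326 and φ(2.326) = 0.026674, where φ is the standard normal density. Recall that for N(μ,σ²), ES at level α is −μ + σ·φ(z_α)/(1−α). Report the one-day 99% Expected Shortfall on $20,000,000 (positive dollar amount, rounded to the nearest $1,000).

Tail multiplier: φ(z)/(1−α) = 0.026674 / 0.01 = 2.667.
ES = −(0.06%) + 2.75% × 2.667 = 7.274%.
On $20,000,000: 0.07274 × $20,000,000 = $1,454,800.

$1,455,000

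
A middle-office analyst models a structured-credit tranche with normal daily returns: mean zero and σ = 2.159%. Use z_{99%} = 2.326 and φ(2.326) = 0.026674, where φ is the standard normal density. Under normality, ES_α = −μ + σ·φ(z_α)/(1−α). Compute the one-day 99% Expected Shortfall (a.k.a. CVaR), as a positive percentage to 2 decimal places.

5.76%

Tail multiplier: φ(z)/(1−α) = 0.026674 / 0.01 = 2.667.
ES = 2.159% × 2.667 = 5.758%.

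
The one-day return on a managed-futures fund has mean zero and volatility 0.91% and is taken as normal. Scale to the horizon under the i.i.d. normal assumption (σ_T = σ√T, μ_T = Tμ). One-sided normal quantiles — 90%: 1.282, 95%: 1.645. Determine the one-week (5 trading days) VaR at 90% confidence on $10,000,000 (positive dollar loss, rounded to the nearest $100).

$260,900

σ_{5d} = 0.91% × √5 = 2.035%.
VaR = 1.282 × 2.035% = 2.609%.
On $10,000,000: 0.02609 × $10,000,000 = $260,900.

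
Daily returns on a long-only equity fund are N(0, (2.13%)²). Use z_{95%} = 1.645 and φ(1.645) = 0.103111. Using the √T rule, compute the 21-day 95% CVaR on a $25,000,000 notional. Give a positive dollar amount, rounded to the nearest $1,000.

σ_{21d} = 2.13% × √21 = 9.761%.
ES multiplier = φ(z)/(1−α) = 0.103111/0.05 = 2.062.
ES = 9.761% × 2.062 = 20.127%; on $25,000,000: $5,031,750.

$5,032,000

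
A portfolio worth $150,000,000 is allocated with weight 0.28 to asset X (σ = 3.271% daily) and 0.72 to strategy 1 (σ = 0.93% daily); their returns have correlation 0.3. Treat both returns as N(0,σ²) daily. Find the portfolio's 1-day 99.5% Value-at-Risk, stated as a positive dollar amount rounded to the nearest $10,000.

$4,970,000

σ_p² = 0.28²·3.271² + 0.72²·0.93² + 2·0.3·0.28·0.72·3.271·0.93 = 1.6552 (%²).
σ_p = √1.6552 = 1.287%.
At 99.5%, z = 2.576.
VaR = 2.576 × 1.287% = 3.315%; on $150,000,000 that is $4,972,500.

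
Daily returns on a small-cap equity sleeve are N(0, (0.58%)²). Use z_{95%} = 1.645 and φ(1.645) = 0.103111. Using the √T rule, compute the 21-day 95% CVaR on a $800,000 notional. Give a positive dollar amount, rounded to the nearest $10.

σ_{21d} = 0.58% × √21 = 2.658%.
ES multiplier = φ(z)/(1−α) = 0.103111/0.05 = 2.062.
ES = 2.658% × 2.062 = 5.481%; on $800,000: $43,848.

$43,850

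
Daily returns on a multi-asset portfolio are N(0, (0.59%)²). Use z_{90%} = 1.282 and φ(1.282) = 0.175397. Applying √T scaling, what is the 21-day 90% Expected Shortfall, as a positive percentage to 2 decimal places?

σ_{21d} = 0.59% × √21 = 2.704%.
ES multiplier = φ(z)/(1−α) = 0.175397/0.1 = 1.754.
ES = 2.704% × 1.754 = 4.743%.

4.74%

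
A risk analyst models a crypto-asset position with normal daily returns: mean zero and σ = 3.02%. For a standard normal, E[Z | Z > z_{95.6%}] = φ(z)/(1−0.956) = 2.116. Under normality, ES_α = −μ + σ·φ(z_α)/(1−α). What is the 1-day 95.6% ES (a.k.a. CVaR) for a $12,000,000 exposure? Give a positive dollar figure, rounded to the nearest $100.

ES = 3.02% × 2.116 = 6.390%.
On $12,000,000: 0.06390 × $12,000,000 = $766,800.

$766,800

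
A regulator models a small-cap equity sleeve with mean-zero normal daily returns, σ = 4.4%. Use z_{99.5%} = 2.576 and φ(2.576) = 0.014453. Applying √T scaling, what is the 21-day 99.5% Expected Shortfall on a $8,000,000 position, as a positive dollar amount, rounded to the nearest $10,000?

$4,660,000

σ_{21d} = 4.4% × √21 = 20.163%.
ES multiplier = φ(z)/(1−α) = 0.014453/0.005 = 2.891.
ES = 20.163% × 2.891 = 58.291%; on $8,000,000: $4,663,280.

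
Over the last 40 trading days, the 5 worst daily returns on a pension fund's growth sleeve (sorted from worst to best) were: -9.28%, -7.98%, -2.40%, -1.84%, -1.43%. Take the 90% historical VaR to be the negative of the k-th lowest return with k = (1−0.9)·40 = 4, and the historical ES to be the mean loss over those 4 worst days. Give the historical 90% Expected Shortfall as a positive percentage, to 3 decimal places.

5.375%

The 4 worst returns sum to -21.50%.
ES = −(-21.50%) / 4 = 5.375%.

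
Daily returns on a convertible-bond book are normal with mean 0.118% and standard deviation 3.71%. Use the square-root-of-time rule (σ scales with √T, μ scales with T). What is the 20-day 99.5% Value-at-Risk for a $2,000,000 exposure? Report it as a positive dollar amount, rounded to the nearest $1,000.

$808,000

At 99.5%, z = 2.576.
σ_{20d} = 3.71% × √20 = 16.592%; μ_{20d} = 20 × 0.118% = 2.360%.
VaR = −(2.360%) + 2.576 × 16.592% = 40.381%.
On $2,000,000: 0.40381 × $2,000,000 = $807,620.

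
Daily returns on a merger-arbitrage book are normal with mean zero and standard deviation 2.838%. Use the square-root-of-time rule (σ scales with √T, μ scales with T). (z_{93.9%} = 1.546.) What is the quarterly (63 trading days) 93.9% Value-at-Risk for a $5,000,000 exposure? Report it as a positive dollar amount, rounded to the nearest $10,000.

$1,740,000

σ_{63d} = 2.838% × √63 = 22.526%.
VaR = 1.546 × 22.526% = 34.825%.
On $5,000,000: 0.34825 × $5,000,000 = $1,741,250.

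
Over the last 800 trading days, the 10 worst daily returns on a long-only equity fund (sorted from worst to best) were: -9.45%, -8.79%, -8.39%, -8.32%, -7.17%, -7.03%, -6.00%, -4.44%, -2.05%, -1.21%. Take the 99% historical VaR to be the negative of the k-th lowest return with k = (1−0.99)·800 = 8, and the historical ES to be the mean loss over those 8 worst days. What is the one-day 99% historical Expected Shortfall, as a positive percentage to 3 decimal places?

The 8 worst returns sum to -59.59%.
ES = −(-59.59%) / 8 = 7.44875% ≈ 7.449%.

7.449%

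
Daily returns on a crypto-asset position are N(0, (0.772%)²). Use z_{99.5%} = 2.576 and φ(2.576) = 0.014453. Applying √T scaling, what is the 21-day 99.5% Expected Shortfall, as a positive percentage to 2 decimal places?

σ_{21d} = 0.772% × √21 = 3.538%.
ES multiplier = φ(z)/(1−α) = 0.014453/0.005 = 2.891.
ES = 3.538% × 2.891 = 10.228%.

10.23%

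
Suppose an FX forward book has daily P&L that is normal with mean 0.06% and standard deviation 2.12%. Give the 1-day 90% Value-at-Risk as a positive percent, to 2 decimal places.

2.66%

At 90% one-sided, z = 1.282.
VaR = −μ + z·σ = −(0.06%) + 1.282 × 2.12% = 2.658%.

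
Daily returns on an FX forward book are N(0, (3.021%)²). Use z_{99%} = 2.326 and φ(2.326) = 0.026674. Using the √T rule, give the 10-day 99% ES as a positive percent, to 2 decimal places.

25.48%

σ_{10d} = 3.021% × √10 = 9.553%.
ES multiplier = φ(z)/(1−α) = 0.026674/0.01 = 2.667.
ES = 9.553% × 2.667 = 25.478%.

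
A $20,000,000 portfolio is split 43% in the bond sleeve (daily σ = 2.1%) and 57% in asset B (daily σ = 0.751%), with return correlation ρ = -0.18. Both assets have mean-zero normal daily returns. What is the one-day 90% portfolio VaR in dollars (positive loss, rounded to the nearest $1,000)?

$238,000

σ_p² = 0.43²·2.1² + 0.57²·0.751² + 2·-0.18·0.43·0.57·2.1·0.751 = 0.8595 (%²).
σ_p = √0.8595 = 0.927%.
At 90%, z = 1.282.
VaR = 1.282 × 0.927% = 1.188%; on $20,000,000 that is $237,600.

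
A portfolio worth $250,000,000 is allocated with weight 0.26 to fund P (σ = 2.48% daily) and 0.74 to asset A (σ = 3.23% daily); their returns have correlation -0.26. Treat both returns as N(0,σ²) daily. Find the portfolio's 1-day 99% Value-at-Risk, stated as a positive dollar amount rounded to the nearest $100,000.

$13,400,000

σ_p² = 0.26²·2.48² + 0.74²·3.23² + 2·-0.26·0.26·0.74·2.48·3.23 = 5.3274 (%²).
σ_p = √5.3274 = 2.308%.
At 99%, z = 2.326.
VaR = 2.326 × 2.308% = 5.368%; on $250,000,000 that is $13,420,000.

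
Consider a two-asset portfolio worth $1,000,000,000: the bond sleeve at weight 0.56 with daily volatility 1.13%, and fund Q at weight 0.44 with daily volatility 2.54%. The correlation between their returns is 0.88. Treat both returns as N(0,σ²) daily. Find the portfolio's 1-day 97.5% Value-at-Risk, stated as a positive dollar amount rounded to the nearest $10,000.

σ_p² = 0.56²·1.13² + 0.44²·2.54² + 2·0.88·0.56·0.44·1.13·2.54 = 2.8942 (%²).
σ_p = √2.8942 = 1.701%.
At 97.5%, z = 1.960.
VaR = 1.960 × 1.701% = 3.334%; on $1,000,000,000 that is $33,340,000.

$33,340,000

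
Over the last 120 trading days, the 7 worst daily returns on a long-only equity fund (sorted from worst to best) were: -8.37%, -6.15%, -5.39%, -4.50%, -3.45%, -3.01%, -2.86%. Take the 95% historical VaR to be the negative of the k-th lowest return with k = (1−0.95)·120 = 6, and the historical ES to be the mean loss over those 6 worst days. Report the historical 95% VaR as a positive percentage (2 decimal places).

3.01%

k = 6; the 6th lowest return is -3.01%, so VaR = 3.01%.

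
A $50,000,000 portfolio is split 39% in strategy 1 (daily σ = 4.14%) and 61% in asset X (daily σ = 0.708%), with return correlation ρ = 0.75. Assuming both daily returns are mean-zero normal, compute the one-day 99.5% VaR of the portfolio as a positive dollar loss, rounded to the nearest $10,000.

$2,520,000

σ_p² = 0.39²·4.14² + 0.61²·0.708² + 2·0.75·0.39·0.61·4.14·0.708 = 3.8394 (%²).
σ_p = √3.8394 = 1.959%.
At 99.5%, z = 2.576.
VaR = 2.576 × 1.959% = 5.046%; on $50,000,000 that is $2,523,000.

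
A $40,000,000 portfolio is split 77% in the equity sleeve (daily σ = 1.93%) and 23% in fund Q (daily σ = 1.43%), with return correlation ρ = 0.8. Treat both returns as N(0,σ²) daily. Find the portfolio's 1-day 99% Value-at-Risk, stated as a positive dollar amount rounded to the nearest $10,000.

σ_p² = 0.77²·1.93² + 0.23²·1.43² + 2·0.8·0.77·0.23·1.93·1.43 = 3.0987 (%²).
σ_p = √3.0987 = 1.760%.
At 99%, z = 2.326.
VaR = 2.326 × 1.760% = 4.094%; on $40,000,000 that is $1,637,600.

$1,640,000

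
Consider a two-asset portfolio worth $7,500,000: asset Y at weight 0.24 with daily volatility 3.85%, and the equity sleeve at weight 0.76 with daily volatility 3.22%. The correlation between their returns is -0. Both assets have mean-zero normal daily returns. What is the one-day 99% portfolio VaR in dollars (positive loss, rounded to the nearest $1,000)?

σ_p² = 0.24²·3.85² + 0.76²·3.22² + 2·-0·0.24·0.76·3.85·3.22 = 6.8426 (%²).
σ_p = √6.8426 = 2.616%.
At 99%, z = 2.326.
VaR = 2.326 × 2.616% = 6.085%; on $7,500,000 that is $456,375.

$456,000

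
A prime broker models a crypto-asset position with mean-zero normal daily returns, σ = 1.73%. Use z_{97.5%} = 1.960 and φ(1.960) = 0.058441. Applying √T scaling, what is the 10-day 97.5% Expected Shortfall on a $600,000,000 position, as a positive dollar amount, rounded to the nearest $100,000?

σ_{10d} = 1.73% × √10 = 5.471%.
ES multiplier = φ(z)/(1−α) = 0.058441/0.025 = 2.338.
ES = 5.471% × 2.338 = 12.791%; on $600,000,000: $76,746,000.

$76,700,000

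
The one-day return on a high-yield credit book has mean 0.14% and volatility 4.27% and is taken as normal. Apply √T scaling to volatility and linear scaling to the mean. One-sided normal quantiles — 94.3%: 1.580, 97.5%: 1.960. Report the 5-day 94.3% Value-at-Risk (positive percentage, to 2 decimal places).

σ_{5d} = 4.27% × √5 = 9.548%; μ_{5d} = 5 × 0.14% = 0.700%.
VaR = −(0.700%) + 1.580 × 9.548% = 14.386%.

14.39%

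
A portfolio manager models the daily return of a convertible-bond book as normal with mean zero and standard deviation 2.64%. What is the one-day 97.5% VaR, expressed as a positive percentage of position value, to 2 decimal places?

At 97.5% one-sided, z = 1.960.
VaR = z·σ = 1.960 × 2.64% = 5.174%.

5.17%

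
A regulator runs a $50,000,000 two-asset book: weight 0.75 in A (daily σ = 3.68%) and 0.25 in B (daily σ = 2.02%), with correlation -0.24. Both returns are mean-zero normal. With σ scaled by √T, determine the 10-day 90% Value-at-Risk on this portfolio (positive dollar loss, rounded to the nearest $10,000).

$5,440,000

σ_p = √(0.75²·3.68² + 0.25²·2.02² + 2·-0.24·0.75·0.25·3.68·2.02) = 2.684%.
σ_{10d} = 2.684% × √10 = 8.488%.
z(90%) = 1.282.
VaR = 1.282 × 8.488% = 10.882%; on $50,000,000 that is $5,441,000.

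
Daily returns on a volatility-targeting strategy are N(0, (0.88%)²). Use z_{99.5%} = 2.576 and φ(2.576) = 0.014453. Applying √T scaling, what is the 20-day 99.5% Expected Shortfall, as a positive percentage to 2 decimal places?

11.38%

σ_{20d} = 0.88% × √20 = 3.935%.
ES multiplier = φ(z)/(1−α) = 0.014453/0.005 = 2.891.
ES = 3.935% × 2.891 = 11.376%.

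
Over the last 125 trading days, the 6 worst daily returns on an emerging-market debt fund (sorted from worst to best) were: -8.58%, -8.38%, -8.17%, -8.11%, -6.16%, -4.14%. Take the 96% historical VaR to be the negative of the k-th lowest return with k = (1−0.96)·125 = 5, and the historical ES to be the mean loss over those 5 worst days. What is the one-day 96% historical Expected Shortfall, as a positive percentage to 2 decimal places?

7.88%

The 5 worst returns sum to -39.40%.
ES = −(-39.40%) / 5 = 7.88%.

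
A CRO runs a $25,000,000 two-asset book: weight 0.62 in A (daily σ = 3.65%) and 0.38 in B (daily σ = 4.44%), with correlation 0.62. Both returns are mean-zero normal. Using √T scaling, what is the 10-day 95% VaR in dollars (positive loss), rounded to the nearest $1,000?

σ_p = √(0.62²·3.65² + 0.38²·4.44² + 2·0.62·0.62·0.38·3.65·4.44) = 3.564%.
σ_{10d} = 3.564% × √10 = 11.270%.
z(95%) = 1.645.
VaR = 1.645 × 11.270% = 18.539%; on $25,000,000 that is $4,634,750.

$4,635,000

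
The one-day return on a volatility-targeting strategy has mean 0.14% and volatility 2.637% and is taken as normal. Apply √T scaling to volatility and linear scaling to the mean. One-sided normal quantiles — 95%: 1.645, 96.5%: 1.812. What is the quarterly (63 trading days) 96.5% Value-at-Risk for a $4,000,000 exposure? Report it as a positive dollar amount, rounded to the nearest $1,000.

$1,164,000

σ_{63d} = 2.637% × √63 = 20.931%; μ_{63d} = 63 × 0.14% = 8.820%.
VaR = −(8.820%) + 1.812 × 20.931% = 29.107%.
On $4,000,000: 0.29107 × $4,000,000 = $1,164,280.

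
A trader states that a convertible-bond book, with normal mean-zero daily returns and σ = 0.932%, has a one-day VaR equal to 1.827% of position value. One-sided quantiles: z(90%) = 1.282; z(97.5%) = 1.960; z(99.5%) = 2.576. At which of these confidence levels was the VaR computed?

97.5%

Implied z = VaR/σ = 1.827 / 0.932 = 1.960.
This matches z(97.5%) = 1.960.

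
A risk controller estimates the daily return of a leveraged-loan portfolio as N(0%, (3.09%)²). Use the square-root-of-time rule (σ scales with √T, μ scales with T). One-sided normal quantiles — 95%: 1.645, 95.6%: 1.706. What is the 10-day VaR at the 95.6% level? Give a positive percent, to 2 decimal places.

σ_{10d} = 3.09% × √10 = 9.771%.
VaR = 1.706 × 9.771% = 16.669%.

16.67%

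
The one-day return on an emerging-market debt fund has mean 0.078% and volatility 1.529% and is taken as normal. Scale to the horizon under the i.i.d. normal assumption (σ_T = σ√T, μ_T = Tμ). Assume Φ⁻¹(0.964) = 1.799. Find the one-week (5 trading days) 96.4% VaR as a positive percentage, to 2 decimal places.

5.76%

σ_{5d} = 1.529% × √5 = 3.419%; μ_{5d} = 5 × 0.078% = 0.390%.
VaR = −(0.390%) + 1.799 × 3.419% = 5.761%.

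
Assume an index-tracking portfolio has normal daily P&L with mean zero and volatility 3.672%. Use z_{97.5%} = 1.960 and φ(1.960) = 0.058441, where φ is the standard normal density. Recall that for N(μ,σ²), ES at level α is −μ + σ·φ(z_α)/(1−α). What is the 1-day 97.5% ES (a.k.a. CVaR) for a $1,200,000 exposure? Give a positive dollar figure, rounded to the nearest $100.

$103,000

Tail multiplier: φ(z)/(1−α) = 0.058441 / 0.025 = 2.338.
ES = 3.672% × 2.338 = 8.585%.
On $1,200,000: 0.08585 × $1,200,000 = $103,020.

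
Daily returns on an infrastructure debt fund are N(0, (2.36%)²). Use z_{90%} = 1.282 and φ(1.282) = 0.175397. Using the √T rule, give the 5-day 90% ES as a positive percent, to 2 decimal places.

σ_{5d} = 2.36% × √5 = 5.277%.
ES multiplier = φ(z)/(1−α) = 0.175397/0.1 = 1.754.
ES = 5.277% × 1.754 = 9.256%.

9.26%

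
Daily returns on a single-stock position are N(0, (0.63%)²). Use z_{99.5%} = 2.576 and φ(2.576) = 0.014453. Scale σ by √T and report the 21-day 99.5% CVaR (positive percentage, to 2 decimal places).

σ_{21d} = 0.63% × √21 = 2.887%.
ES multiplier = φ(z)/(1−α) = 0.014453/0.005 = 2.891.
ES = 2.887% × 2.891 = 8.346%.

8.35%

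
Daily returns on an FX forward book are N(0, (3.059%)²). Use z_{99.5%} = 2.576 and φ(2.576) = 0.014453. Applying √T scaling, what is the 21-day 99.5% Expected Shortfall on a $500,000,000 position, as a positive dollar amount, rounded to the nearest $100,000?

$202,600,000

σ_{21d} = 3.059% × √21 = 14.018%.
ES multiplier = φ(z)/(1−α) = 0.014453/0.005 = 2.891.
ES = 14.018% × 2.891 = 40.526%; on $500,000,000: $202,630,000.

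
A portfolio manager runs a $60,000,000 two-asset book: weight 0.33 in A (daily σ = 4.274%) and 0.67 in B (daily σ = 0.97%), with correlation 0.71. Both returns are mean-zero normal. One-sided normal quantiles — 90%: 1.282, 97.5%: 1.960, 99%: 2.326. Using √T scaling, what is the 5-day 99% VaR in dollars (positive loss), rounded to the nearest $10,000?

σ_p = √(0.33²·4.274² + 0.67²·0.97² + 2·0.71·0.33·0.67·4.274·0.97) = 1.927%.
σ_{5d} = 1.927% × √5 = 4.309%.
VaR = 2.326 × 4.309% = 10.023%; on $60,000,000 that is $6,013,800.

$6,010,000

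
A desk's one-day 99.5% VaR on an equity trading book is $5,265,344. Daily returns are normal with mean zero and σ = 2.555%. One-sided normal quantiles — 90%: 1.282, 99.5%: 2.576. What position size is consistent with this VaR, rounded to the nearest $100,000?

$80,000,000

VaR as a fraction of value: z·σ = 2.576 × 2.555% = 6.58168%.
Position = $5,265,344 / 0.0658168 = $80,000,000.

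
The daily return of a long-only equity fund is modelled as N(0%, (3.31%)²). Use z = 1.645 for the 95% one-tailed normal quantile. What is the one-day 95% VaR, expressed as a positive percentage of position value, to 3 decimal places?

VaR = z·σ = 1.645 × 3.31% = 5.445%.

5.445%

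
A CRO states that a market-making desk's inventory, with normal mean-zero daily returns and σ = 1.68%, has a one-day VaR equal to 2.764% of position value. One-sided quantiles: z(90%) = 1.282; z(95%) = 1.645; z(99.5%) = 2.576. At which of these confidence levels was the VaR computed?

95%

Implied z = VaR/σ = 2.764 / 1.68 = 1.645.
This matches z(95%) = 1.645.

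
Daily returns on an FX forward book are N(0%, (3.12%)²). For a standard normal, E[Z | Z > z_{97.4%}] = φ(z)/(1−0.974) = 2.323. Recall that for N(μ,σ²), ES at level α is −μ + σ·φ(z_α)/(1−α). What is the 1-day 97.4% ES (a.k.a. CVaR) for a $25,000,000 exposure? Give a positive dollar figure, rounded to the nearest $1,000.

$1,812,000

ES = 3.12% × 2.323 = 7.248%.
On $25,000,000: 0.07248 × $25,000,000 = $1,812,000.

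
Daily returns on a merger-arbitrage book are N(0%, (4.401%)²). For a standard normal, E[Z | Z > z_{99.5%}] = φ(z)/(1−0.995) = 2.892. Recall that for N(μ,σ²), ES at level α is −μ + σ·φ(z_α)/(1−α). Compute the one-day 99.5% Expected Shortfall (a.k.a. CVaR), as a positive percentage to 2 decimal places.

ES = 4.401% × 2.892 = 12.728%.

12.73%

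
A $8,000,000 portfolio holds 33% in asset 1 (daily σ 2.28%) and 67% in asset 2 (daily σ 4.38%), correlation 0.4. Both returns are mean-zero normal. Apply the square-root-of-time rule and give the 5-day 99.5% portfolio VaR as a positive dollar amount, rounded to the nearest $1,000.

σ_p = √(0.33²·2.28² + 0.67²·4.38² + 2·0.4·0.33·0.67·2.28·4.38) = 3.308%.
σ_{5d} = 3.308% × √5 = 7.397%.
z(99.5%) = 2.576.
VaR = 2.576 × 7.397% = 19.055%; on $8,000,000 that is $1,524,400.

$1,524,000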